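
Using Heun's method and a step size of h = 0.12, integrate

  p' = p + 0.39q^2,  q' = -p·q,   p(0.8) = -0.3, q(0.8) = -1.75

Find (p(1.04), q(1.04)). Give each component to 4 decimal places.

Heun on (p,q): k1 = f(t_n, state_n); k2 = f(t_n + h, state_n + h·k1); state_{n+1} = state_n + (h/2)·(k1 + k2).
0.800000: (-0.300000, -1.750000)
  k1 = (0.894375, -0.525000)
  predictor → (-0.192675, -1.813000)
  k2 = (1.089243, -0.349320)
  → (-0.180983, -1.802459)
0.920000: (-0.180983, -1.802459)
  k1 = (1.086072, -0.326214)
  predictor → (-0.050654, -1.841605)
  k2 = (1.272034, -0.093285)
  → (-0.039497, -1.827629)
(p(1.04), q(1.04)) ≈ (-0.0395, -1.8276)

-0.0395, -1.8276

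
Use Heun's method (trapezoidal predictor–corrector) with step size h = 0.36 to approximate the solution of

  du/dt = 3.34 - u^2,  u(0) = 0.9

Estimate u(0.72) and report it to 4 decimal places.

Heun: k1 = f(t_n, u_n); k2 = f(t_n + h, u_n + h·k1); u_{n+1} = u_n + (h/2)·(k1 + k2).
t=0.000000, u=0.900000:
  k1 = f(0.000000, 0.900000) = 2.530000
  k2 = f(0.360000, 1.810800) = 0.061003
  u ← 0.900000 + (0.36/2)·(2.530000 + 0.061003) = 1.366381
t=0.360000, u=1.366381:
  k1 = f(0.360000, 1.366381) = 1.473004
  k2 = f(0.720000, 1.896662) = -0.257327
  u ← 1.366381 + (0.36/2)·(1.473004 + (-0.257327)) = 1.585202
u(0.72) ≈ 1.5852

1.5852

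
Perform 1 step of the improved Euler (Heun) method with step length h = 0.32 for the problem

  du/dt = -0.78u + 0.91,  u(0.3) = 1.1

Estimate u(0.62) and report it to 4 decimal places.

1.1146

Heun: k1 = f(t_n, u_n); k2 = f(t_n + h, u_n + h·k1); u_{n+1} = u_n + (h/2)·(k1 + k2).
t=0.300000, u=1.100000:
  k1 = f(0.300000, 1.100000) = 0.052000
  k2 = f(0.620000, 1.116640) = 0.039021
  u ← 1.100000 + (0.32/2)·(0.052000 + 0.039021) = 1.114563
u(0.62) ≈ 1.1146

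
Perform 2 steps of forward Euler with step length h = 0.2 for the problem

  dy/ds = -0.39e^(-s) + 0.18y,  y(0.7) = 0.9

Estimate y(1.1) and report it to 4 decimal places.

Euler: y_{n+1} = y_n + h·f(s_n, y_n).
s=0.700000, y=0.900000: f=-0.031668 → y ← 0.900000 + 0.2·(-0.031668) = 0.893666
s=0.900000, y=0.893666: f=0.002298 → y ← 0.893666 + 0.2·0.002298 = 0.894126
y(1.1) ≈ 0.8941

0.8941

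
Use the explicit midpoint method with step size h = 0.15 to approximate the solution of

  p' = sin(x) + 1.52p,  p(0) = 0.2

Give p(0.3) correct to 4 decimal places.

0.3646

Midpoint: k1 = f(x_n, p_n); k2 = f(x_n + h/2, p_n + (h/2)·k1); p_{n+1} = p_n + h·k2.
x=0.000000, p=0.200000:
  k1 = f(0.000000, 0.200000) = 0.304000
  k2 = f(0.075000, 0.222800) = 0.413586
  p ← 0.200000 + 0.15·0.413586 = 0.262038
x=0.150000, p=0.262038:
  k1 = f(0.150000, 0.262038) = 0.547736
  k2 = f(0.225000, 0.303118) = 0.683846
  p ← 0.262038 + 0.15·0.683846 = 0.364615
p(0.3) ≈ 0.3646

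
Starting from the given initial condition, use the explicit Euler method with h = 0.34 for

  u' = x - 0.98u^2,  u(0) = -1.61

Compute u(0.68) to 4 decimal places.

Euler: u_{n+1} = u_n + h·f(x_n, u_n).
x=0.000000, u=-1.610000: f=-2.540258 → u ← -1.610000 + 0.34·(-2.540258) = -2.473688
x=0.340000, u=-2.473688: f=-5.656748 → u ← -2.473688 + 0.34·(-5.656748) = -4.396982
u(0.68) ≈ -4.3970

-4.3970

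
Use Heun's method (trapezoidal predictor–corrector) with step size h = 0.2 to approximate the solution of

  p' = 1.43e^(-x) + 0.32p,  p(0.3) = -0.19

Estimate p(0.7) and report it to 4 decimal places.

0.1600

Heun: k1 = f(x_n, p_n); k2 = f(x_n + h, p_n + h·k1); p_{n+1} = p_n + (h/2)·(k1 + k2).
x=0.300000, p=-0.190000:
  k1 = f(0.300000, -0.190000) = 0.998570
  k2 = f(0.500000, 0.009714) = 0.870447
  p ← -0.190000 + (0.2/2)·(0.998570 + 0.870447) = -0.003098
x=0.500000, p=-0.003098:
  k1 = f(0.500000, -0.003098) = 0.866347
  k2 = f(0.700000, 0.170171) = 0.764572
  p ← -0.003098 + (0.2/2)·(0.866347 + 0.764572) = 0.159994
p(0.7) ≈ 0.1600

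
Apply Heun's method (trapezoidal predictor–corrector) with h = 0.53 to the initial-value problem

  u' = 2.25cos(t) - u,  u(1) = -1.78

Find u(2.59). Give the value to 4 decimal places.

Heun: k1 = f(t_n, u_n); k2 = f(t_n + h, u_n + h·k1); u_{n+1} = u_n + (h/2)·(k1 + k2).
t=1.000000, u=-1.780000:
  k1 = f(1.000000, -1.780000) = 2.995680
  k2 = f(1.530000, -0.192290) = 0.284056
  u ← -1.780000 + (0.53/2)·(2.995680 + 0.284056) = -0.910870
t=1.530000, u=-0.910870:
  k1 = f(1.530000, -0.910870) = 1.002636
  k2 = f(2.060000, -0.379473) = -0.677854
  u ← -0.910870 + (0.53/2)·(1.002636 + (-0.677854)) = -0.824803
t=2.060000, u=-0.824803:
  k1 = f(2.060000, -0.824803) = -0.232524
  k2 = f(2.590000, -0.948041) = -0.968264
  u ← -0.824803 + (0.53/2)·(-0.232524 + (-0.968264)) = -1.143012
u(2.59) ≈ -1.1430

-1.1430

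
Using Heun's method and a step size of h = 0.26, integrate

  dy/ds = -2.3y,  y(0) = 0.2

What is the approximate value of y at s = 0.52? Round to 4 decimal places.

0.0675

Heun: k1 = f(s_n, y_n); k2 = f(s_n + h, y_n + h·k1); y_{n+1} = y_n + (h/2)·(k1 + k2).
s=0.000000, y=0.200000:
  k1 = f(0.000000, 0.200000) = -0.460000
  k2 = f(0.260000, 0.080400) = -0.184920
  y ← 0.200000 + (0.26/2)·(-0.460000 + (-0.184920)) = 0.116160
s=0.260000, y=0.116160:
  k1 = f(0.260000, 0.116160) = -0.267169
  k2 = f(0.520000, 0.046696) = -0.107402
  y ← 0.116160 + (0.26/2)·(-0.267169 + (-0.107402)) = 0.067466
y(0.52) ≈ 0.0675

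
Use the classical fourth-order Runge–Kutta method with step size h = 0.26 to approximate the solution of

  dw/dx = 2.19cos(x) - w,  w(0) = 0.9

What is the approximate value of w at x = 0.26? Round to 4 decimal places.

1.1893

RK4: k1 = f(x_n, w_n); k2 = f(x_n + h/2, w_n + (h/2)·k1); k3 = f(x_n + h/2, w_n + (h/2)·k2); k4 = f(x_n + h, w_n + h·k3); w_{n+1} = w_n + (h/6)·(k1 + 2k2 + 2k3 + k4).
x=0.000000, w=0.900000:
  k1 = f(0.000000, 0.900000) = 1.290000
  k2 = f(0.130000, 1.067700) = 1.103821
  k3 = f(0.130000, 1.043497) = 1.128024
  k4 = f(0.260000, 1.193286) = 0.923108
  w ← 0.900000 + (0.26/6)·(k1 + 2k2 + 2k3 + k4) = 1.189328
w(0.26) ≈ 1.1893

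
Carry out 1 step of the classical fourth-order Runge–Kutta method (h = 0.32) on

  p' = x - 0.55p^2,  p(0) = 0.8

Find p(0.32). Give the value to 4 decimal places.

0.7483

RK4: k1 = f(x_n, p_n); k2 = f(x_n + h/2, p_n + (h/2)·k1); k3 = f(x_n + h/2, p_n + (h/2)·k2); k4 = f(x_n + h, p_n + h·k3); p_{n+1} = p_n + (h/6)·(k1 + 2k2 + 2k3 + k4).
x=0.000000, p=0.800000:
  k1 = f(0.000000, 0.800000) = -0.352000
  k2 = f(0.160000, 0.743680) = -0.144183
  k3 = f(0.160000, 0.776931) = -0.171992
  k4 = f(0.320000, 0.744963) = 0.014767
  p ← 0.800000 + (0.32/6)·(k1 + 2k2 + 2k3 + k4) = 0.748289
p(0.32) ≈ 0.7483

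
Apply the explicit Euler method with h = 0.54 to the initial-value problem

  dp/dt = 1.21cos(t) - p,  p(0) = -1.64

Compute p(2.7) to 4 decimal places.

Euler: p_{n+1} = p_n + h·f(t_n, p_n).
t=0.000000, p=-1.640000: f=2.850000 → p ← -1.640000 + 0.54·2.850000 = -0.101000
t=0.540000, p=-0.101000: f=1.138828 → p ← -0.101000 + 0.54·1.138828 = 0.513967
t=1.080000, p=0.513967: f=0.056340 → p ← 0.513967 + 0.54·0.056340 = 0.544391
t=1.620000, p=0.544391: f=-0.603903 → p ← 0.544391 + 0.54·(-0.603903) = 0.218283
t=2.160000, p=0.218283: f=-0.890679 → p ← 0.218283 + 0.54·(-0.890679) = -0.262684
p(2.7) ≈ -0.2627

-0.2627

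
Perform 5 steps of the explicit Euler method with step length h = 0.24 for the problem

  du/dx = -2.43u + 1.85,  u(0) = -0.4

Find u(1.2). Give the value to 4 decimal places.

0.7467

Euler: u_{n+1} = u_n + h·f(x_n, u_n).
x=0.000000, u=-0.400000: f=2.822000 → u ← -0.400000 + 0.24·2.822000 = 0.277280
x=0.240000, u=0.277280: f=1.176210 → u ← 0.277280 + 0.24·1.176210 = 0.559570
x=0.480000, u=0.559570: f=0.490244 → u ← 0.559570 + 0.24·0.490244 = 0.677229
x=0.720000, u=0.677229: f=0.204334 → u ← 0.677229 + 0.24·0.204334 = 0.726269
x=0.960000, u=0.726269: f=0.085166 → u ← 0.726269 + 0.24·0.085166 = 0.746709
u(1.2) ≈ 0.7467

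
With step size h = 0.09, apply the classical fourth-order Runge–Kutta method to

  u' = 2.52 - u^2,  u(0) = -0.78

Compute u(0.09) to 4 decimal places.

RK4: k1 = f(t_n, u_n); k2 = f(t_n + h/2, u_n + (h/2)·k1); k3 = f(t_n + h/2, u_n + (h/2)·k2); k4 = f(t_n + h, u_n + h·k3); u_{n+1} = u_n + (h/6)·(k1 + 2k2 + 2k3 + k4).
t=0.000000, u=-0.780000:
  k1 = f(0.000000, -0.780000) = 1.911600
  k2 = f(0.045000, -0.693978) = 2.038395
  k3 = f(0.045000, -0.688272) = 2.046281
  k4 = f(0.090000, -0.595835) = 2.164981
  u ← -0.780000 + (0.09/6)·(k1 + 2k2 + 2k3 + k4) = -0.596311
u(0.09) ≈ -0.5963

-0.5963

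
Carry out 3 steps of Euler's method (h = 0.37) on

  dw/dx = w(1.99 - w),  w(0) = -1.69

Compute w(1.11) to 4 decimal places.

Euler: w_{n+1} = w_n + h·f(x_n, w_n).
x=0.000000, w=-1.690000: f=-6.219200 → w ← -1.690000 + 0.37·(-6.219200) = -3.991104
x=0.370000, w=-3.991104: f=-23.871208 → w ← -3.991104 + 0.37·(-23.871208) = -12.823451
x=0.740000, w=-12.823451: f=-189.959563 → w ← -12.823451 + 0.37·(-189.959563) = -83.108489
w(1.11) ≈ -83.1085

-83.1085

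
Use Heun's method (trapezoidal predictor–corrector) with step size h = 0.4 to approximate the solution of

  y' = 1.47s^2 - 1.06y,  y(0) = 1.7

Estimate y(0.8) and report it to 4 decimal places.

1.0004

Heun: k1 = f(s_n, y_n); k2 = f(s_n + h, y_n + h·k1); y_{n+1} = y_n + (h/2)·(k1 + k2).
s=0.000000, y=1.700000:
  k1 = f(0.000000, 1.700000) = -1.802000
  k2 = f(0.400000, 0.979200) = -0.802752
  y ← 1.700000 + (0.4/2)·(-1.802000 + (-0.802752)) = 1.179050
s=0.400000, y=1.179050:
  k1 = f(0.400000, 1.179050) = -1.014593
  k2 = f(0.800000, 0.773213) = 0.121195
  y ← 1.179050 + (0.4/2)·(-1.014593 + 0.121195) = 1.000370
y(0.8) ≈ 1.0004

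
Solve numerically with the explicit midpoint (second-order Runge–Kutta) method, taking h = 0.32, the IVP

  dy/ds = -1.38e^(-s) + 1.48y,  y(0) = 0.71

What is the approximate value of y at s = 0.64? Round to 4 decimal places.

0.6736

Midpoint: k1 = f(s_n, y_n); k2 = f(s_n + h/2, y_n + (h/2)·k1); y_{n+1} = y_n + h·k2.
s=0.000000, y=0.710000:
  k1 = f(0.000000, 0.710000) = -0.329200
  k2 = f(0.160000, 0.657328) = -0.203113
  y ← 0.710000 + 0.32·(-0.203113) = 0.645004
s=0.320000, y=0.645004:
  k1 = f(0.320000, 0.645004) = -0.047480
  k2 = f(0.480000, 0.637407) = 0.089441
  y ← 0.645004 + 0.32·0.089441 = 0.673625
y(0.64) ≈ 0.6736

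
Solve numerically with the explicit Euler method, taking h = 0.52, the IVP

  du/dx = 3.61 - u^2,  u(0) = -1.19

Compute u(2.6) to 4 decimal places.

1.9653

Euler: u_{n+1} = u_n + h·f(x_n, u_n).
x=0.000000, u=-1.190000: f=2.193900 → u ← -1.190000 + 0.52·2.193900 = -0.049172
x=0.520000, u=-0.049172: f=3.607582 → u ← -0.049172 + 0.52·3.607582 = 1.826771
x=1.040000, u=1.826771: f=0.272909 → u ← 1.826771 + 0.52·0.272909 = 1.968683
x=1.560000, u=1.968683: f=-0.265714 → u ← 1.968683 + 0.52·(-0.265714) = 1.830512
x=2.080000, u=1.830512: f=0.259226 → u ← 1.830512 + 0.52·0.259226 = 1.965309
u(2.6) ≈ 1.9653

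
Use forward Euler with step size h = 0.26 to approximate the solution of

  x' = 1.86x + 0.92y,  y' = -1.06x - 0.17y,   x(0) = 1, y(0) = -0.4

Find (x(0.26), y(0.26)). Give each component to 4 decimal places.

1.3879, -0.6579

Euler on (x,y): x_{n+1} = x_n + h·x', y_{n+1} = y_n + h·y'.
0.000000: (1.000000, -0.400000); f=(1.492000, -0.992000) → (1.387920, -0.657920)
(x(0.26), y(0.26)) ≈ (1.3879, -0.6579)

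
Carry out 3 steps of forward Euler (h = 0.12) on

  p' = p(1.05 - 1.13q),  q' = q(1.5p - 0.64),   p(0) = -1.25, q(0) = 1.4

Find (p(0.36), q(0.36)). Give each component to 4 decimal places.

Euler on (p,q): p_{n+1} = p_n + h·p', q_{n+1} = q_n + h·q'.
0.000000: (-1.250000, 1.400000); f=(0.665000, -3.521000) → (-1.170200, 0.977480)
0.120000: (-1.170200, 0.977480); f=(0.063837, -2.341358) → (-1.162540, 0.696517)
0.240000: (-1.162540, 0.696517); f=(-0.305673, -1.660364) → (-1.199220, 0.497273)
(p(0.36), q(0.36)) ≈ (-1.1992, 0.4973)

-1.1992, 0.4973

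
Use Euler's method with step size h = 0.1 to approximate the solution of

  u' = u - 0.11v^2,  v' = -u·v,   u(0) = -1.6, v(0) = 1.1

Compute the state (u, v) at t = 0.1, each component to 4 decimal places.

Euler on (u,v): u_{n+1} = u_n + h·u', v_{n+1} = v_n + h·v'.
0.000000: (-1.600000, 1.100000); f=(-1.733100, 1.760000) → (-1.773310, 1.276000)
(u(0.1), v(0.1)) ≈ (-1.7733, 1.2760)

-1.7733, 1.2760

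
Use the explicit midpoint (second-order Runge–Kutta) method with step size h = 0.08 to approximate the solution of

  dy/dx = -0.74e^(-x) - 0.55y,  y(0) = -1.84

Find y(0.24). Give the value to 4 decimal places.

-1.7599

Midpoint: k1 = f(x_n, y_n); k2 = f(x_n + h/2, y_n + (h/2)·k1); y_{n+1} = y_n + h·k2.
x=0.000000, y=-1.840000:
  k1 = f(0.000000, -1.840000) = 0.272000
  k2 = f(0.040000, -1.829120) = 0.295032
  y ← -1.840000 + 0.08·0.295032 = -1.816397
x=0.080000, y=-1.816397:
  k1 = f(0.080000, -1.816397) = 0.315913
  k2 = f(0.120000, -1.803761) = 0.335747
  y ← -1.816397 + 0.08·0.335747 = -1.789538
x=0.160000, y=-1.789538:
  k1 = f(0.160000, -1.789538) = 0.353659
  k2 = f(0.200000, -1.775391) = 0.370604
  y ← -1.789538 + 0.08·0.370604 = -1.759889
y(0.24) ≈ -1.7599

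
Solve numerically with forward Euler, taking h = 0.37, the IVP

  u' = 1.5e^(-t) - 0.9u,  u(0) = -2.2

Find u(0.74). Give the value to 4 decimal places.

Euler: u_{n+1} = u_n + h·f(t_n, u_n).
t=0.000000, u=-2.200000: f=3.480000 → u ← -2.200000 + 0.37·3.480000 = -0.912400
t=0.370000, u=-0.912400: f=1.857261 → u ← -0.912400 + 0.37·1.857261 = -0.225213
u(0.74) ≈ -0.2252

-0.2252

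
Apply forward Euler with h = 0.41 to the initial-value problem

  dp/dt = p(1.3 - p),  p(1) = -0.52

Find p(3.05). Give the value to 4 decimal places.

-78.7740

Euler: p_{n+1} = p_n + h·f(t_n, p_n).
t=1.000000, p=-0.520000: f=-0.946400 → p ← -0.520000 + 0.41·(-0.946400) = -0.908024
t=1.410000, p=-0.908024: f=-2.004939 → p ← -0.908024 + 0.41·(-2.004939) = -1.730049
t=1.820000, p=-1.730049: f=-5.242133 → p ← -1.730049 + 0.41·(-5.242133) = -3.879323
t=2.230000, p=-3.879323: f=-20.092270 → p ← -3.879323 + 0.41·(-20.092270) = -12.117154
t=2.640000, p=-12.117154: f=-162.577721 → p ← -12.117154 + 0.41·(-162.577721) = -78.774020
p(3.05) ≈ -78.7740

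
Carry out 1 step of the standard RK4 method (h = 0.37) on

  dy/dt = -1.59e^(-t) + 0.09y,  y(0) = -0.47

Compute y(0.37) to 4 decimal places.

-0.9864

RK4: k1 = f(t_n, y_n); k2 = f(t_n + h/2, y_n + (h/2)·k1); k3 = f(t_n + h/2, y_n + (h/2)·k2); k4 = f(t_n + h, y_n + h·k3); y_{n+1} = y_n + (h/6)·(k1 + 2k2 + 2k3 + k4).
t=0.000000, y=-0.470000:
  k1 = f(0.000000, -0.470000) = -1.632300
  k2 = f(0.185000, -0.771975) = -1.390934
  k3 = f(0.185000, -0.727323) = -1.386915
  k4 = f(0.370000, -0.983158) = -1.186752
  y ← -0.470000 + (0.37/6)·(k1 + 2k2 + 2k3 + k4) = -0.986443
y(0.37) ≈ -0.9864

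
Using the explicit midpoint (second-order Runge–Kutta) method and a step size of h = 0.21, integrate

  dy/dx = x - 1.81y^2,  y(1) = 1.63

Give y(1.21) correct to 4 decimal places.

1.2869

Midpoint: k1 = f(x_n, y_n); k2 = f(x_n + h/2, y_n + (h/2)·k1); y_{n+1} = y_n + h·k2.
x=1.000000, y=1.630000:
  k1 = f(1.000000, 1.630000) = -3.808989
  k2 = f(1.105000, 1.230056) = -1.633599
  y ← 1.630000 + 0.21·(-1.633599) = 1.286944
y(1.21) ≈ 1.2869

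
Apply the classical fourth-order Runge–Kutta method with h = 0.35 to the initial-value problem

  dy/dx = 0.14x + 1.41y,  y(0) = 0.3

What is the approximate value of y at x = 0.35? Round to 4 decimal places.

0.5015

RK4: k1 = f(x_n, y_n); k2 = f(x_n + h/2, y_n + (h/2)·k1); k3 = f(x_n + h/2, y_n + (h/2)·k2); k4 = f(x_n + h, y_n + h·k3); y_{n+1} = y_n + (h/6)·(k1 + 2k2 + 2k3 + k4).
x=0.000000, y=0.300000:
  k1 = f(0.000000, 0.300000) = 0.423000
  k2 = f(0.175000, 0.374025) = 0.551875
  k3 = f(0.175000, 0.396578) = 0.583675
  k4 = f(0.350000, 0.504286) = 0.760044
  y ← 0.300000 + (0.35/6)·(k1 + 2k2 + 2k3 + k4) = 0.501492
y(0.35) ≈ 0.5015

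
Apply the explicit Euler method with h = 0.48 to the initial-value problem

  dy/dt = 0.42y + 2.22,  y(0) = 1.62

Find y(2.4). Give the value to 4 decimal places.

Euler: y_{n+1} = y_n + h·f(t_n, y_n).
t=0.000000, y=1.620000: f=2.900400 → y ← 1.620000 + 0.48·2.900400 = 3.012192
t=0.480000, y=3.012192: f=3.485121 → y ← 3.012192 + 0.48·3.485121 = 4.685050
t=0.960000, y=4.685050: f=4.187721 → y ← 4.685050 + 0.48·4.187721 = 6.695156
t=1.440000, y=6.695156: f=5.031966 → y ← 6.695156 + 0.48·5.031966 = 9.110499
t=1.920000, y=9.110499: f=6.046410 → y ← 9.110499 + 0.48·6.046410 = 12.012776
y(2.4) ≈ 12.0128

12.0128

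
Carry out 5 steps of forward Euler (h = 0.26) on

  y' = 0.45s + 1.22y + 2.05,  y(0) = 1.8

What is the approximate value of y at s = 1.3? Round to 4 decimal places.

Euler: y_{n+1} = y_n + h·f(s_n, y_n).
s=0.000000, y=1.800000: f=4.246000 → y ← 1.800000 + 0.26·4.246000 = 2.903960
s=0.260000, y=2.903960: f=5.709831 → y ← 2.903960 + 0.26·5.709831 = 4.388516
s=0.520000, y=4.388516: f=7.637990 → y ← 4.388516 + 0.26·7.637990 = 6.374393
s=0.780000, y=6.374393: f=10.177760 → y ← 6.374393 + 0.26·10.177760 = 9.020611
s=1.040000, y=9.020611: f=13.523145 → y ← 9.020611 + 0.26·13.523145 = 12.536629
y(1.3) ≈ 12.5366

12.5366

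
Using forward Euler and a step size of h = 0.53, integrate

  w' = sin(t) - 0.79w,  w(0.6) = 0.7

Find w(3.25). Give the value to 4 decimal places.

Euler: w_{n+1} = w_n + h·f(t_n, w_n).
t=0.600000, w=0.700000: f=0.011642 → w ← 0.700000 + 0.53·0.011642 = 0.706171
t=1.130000, w=0.706171: f=0.346537 → w ← 0.706171 + 0.53·0.346537 = 0.889835
t=1.660000, w=0.889835: f=0.293054 → w ← 0.889835 + 0.53·0.293054 = 1.045154
t=2.190000, w=1.045154: f=-0.011331 → w ← 1.045154 + 0.53·(-0.011331) = 1.039149
t=2.720000, w=1.039149: f=-0.411713 → w ← 1.039149 + 0.53·(-0.411713) = 0.820941
w(3.25) ≈ 0.8209

0.8209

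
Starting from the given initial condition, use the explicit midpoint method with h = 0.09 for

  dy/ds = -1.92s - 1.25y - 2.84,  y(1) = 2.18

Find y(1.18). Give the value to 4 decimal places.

0.9466

Midpoint: k1 = f(s_n, y_n); k2 = f(s_n + h/2, y_n + (h/2)·k1); y_{n+1} = y_n + h·k2.
s=1.000000, y=2.180000:
  k1 = f(1.000000, 2.180000) = -7.485000
  k2 = f(1.045000, 1.843175) = -7.150369
  y ← 2.180000 + 0.09·(-7.150369) = 1.536467
s=1.090000, y=1.536467:
  k1 = f(1.090000, 1.536467) = -6.853384
  k2 = f(1.135000, 1.228065) = -6.554281
  y ← 1.536467 + 0.09·(-6.554281) = 0.946582
y(1.18) ≈ 0.9466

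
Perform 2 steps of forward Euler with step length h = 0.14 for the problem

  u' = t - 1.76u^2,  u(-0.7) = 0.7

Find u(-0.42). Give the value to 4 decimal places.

Euler: u_{n+1} = u_n + h·f(t_n, u_n).
t=-0.700000, u=0.700000: f=-1.562400 → u ← 0.700000 + 0.14·(-1.562400) = 0.481264
t=-0.560000, u=0.481264: f=-0.967642 → u ← 0.481264 + 0.14·(-0.967642) = 0.345794
u(-0.42) ≈ 0.3458

0.3458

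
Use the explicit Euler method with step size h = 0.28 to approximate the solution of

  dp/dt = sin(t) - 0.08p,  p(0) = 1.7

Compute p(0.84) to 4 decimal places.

Euler: p_{n+1} = p_n + h·f(t_n, p_n).
t=0.000000, p=1.700000: f=-0.136000 → p ← 1.700000 + 0.28·(-0.136000) = 1.661920
t=0.280000, p=1.661920: f=0.143402 → p ← 1.661920 + 0.28·0.143402 = 1.702073
t=0.560000, p=1.702073: f=0.395020 → p ← 1.702073 + 0.28·0.395020 = 1.812678
p(0.84) ≈ 1.8127

1.8127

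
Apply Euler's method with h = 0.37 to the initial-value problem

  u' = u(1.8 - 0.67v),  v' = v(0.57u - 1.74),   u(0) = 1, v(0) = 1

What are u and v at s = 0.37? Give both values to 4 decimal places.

1.4181, 0.5671

Euler on (u,v): u_{n+1} = u_n + h·u', v_{n+1} = v_n + h·v'.
0.000000: (1.000000, 1.000000); f=(1.130000, -1.170000) → (1.418100, 0.567100)
(u(0.37), v(0.37)) ≈ (1.4181, 0.5671)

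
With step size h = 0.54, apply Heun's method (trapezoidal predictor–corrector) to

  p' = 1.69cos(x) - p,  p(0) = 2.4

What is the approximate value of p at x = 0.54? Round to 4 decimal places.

2.0552

Heun: k1 = f(x_n, p_n); k2 = f(x_n + h, p_n + h·k1); p_{n+1} = p_n + (h/2)·(k1 + k2).
x=0.000000, p=2.400000:
  k1 = f(0.000000, 2.400000) = -0.710000
  k2 = f(0.540000, 2.016600) = -0.567072
  p ← 2.400000 + (0.54/2)·(-0.710000 + (-0.567072)) = 2.055190
p(0.54) ≈ 2.0552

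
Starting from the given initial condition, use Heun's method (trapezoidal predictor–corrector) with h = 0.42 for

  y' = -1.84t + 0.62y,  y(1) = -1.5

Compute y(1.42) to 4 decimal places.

-2.9772

Heun: k1 = f(t_n, y_n); k2 = f(t_n + h, y_n + h·k1); y_{n+1} = y_n + (h/2)·(k1 + k2).
t=1.000000, y=-1.500000:
  k1 = f(1.000000, -1.500000) = -2.770000
  k2 = f(1.420000, -2.663400) = -4.264108
  y ← -1.500000 + (0.42/2)·(-2.770000 + (-4.264108)) = -2.977163
y(1.42) ≈ -2.9772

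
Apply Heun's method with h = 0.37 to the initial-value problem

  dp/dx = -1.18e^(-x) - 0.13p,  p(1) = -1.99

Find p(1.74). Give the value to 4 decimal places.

Heun: k1 = f(x_n, p_n); k2 = f(x_n + h, p_n + h·k1); p_{n+1} = p_n + (h/2)·(k1 + k2).
x=1.000000, p=-1.990000:
  k1 = f(1.000000, -1.990000) = -0.175398
  k2 = f(1.370000, -2.054897) = -0.032710
  p ← -1.990000 + (0.37/2)·(-0.175398 + (-0.032710)) = -2.028500
x=1.370000, p=-2.028500:
  k1 = f(1.370000, -2.028500) = -0.036141
  k2 = f(1.740000, -2.041872) = 0.058329
  p ← -2.028500 + (0.37/2)·(-0.036141 + 0.058329) = -2.024395
p(1.74) ≈ -2.0244

-2.0244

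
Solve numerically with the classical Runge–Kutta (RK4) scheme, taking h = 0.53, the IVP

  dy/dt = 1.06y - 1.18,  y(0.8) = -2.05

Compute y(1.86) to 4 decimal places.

-8.6108

RK4: k1 = f(t_n, y_n); k2 = f(t_n + h/2, y_n + (h/2)·k1); k3 = f(t_n + h/2, y_n + (h/2)·k2); k4 = f(t_n + h, y_n + h·k3); y_{n+1} = y_n + (h/6)·(k1 + 2k2 + 2k3 + k4).
t=0.800000, y=-2.050000:
  k1 = f(0.800000, -2.050000) = -3.353000
  k2 = f(1.065000, -2.938545) = -4.294858
  k3 = f(1.065000, -3.188137) = -4.559426
  k4 = f(1.330000, -4.466496) = -5.914485
  y ← -2.050000 + (0.53/6)·(k1 + 2k2 + 2k3 + k4) = -4.432885
t=1.330000, y=-4.432885:
  k1 = f(1.330000, -4.432885) = -5.878858
  k2 = f(1.595000, -5.990782) = -7.530229
  k3 = f(1.595000, -6.428395) = -7.994099
  k4 = f(1.860000, -8.669757) = -10.369942
  y ← -4.432885 + (0.53/6)·(k1 + 2k2 + 2k3 + k4) = -8.610826
y(1.86) ≈ -8.6108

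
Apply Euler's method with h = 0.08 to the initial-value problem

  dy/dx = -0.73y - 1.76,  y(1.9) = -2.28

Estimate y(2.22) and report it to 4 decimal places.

-2.3080

Euler: y_{n+1} = y_n + h·f(x_n, y_n).
x=1.900000, y=-2.280000: f=-0.095600 → y ← -2.280000 + 0.08·(-0.095600) = -2.287648
x=1.980000, y=-2.287648: f=-0.090017 → y ← -2.287648 + 0.08·(-0.090017) = -2.294849
x=2.060000, y=-2.294849: f=-0.084760 → y ← -2.294849 + 0.08·(-0.084760) = -2.301630
x=2.140000, y=-2.301630: f=-0.079810 → y ← -2.301630 + 0.08·(-0.079810) = -2.308015
y(2.22) ≈ -2.3080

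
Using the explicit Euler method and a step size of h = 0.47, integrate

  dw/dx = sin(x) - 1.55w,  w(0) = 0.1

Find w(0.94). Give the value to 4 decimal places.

Euler: w_{n+1} = w_n + h·f(x_n, w_n).
x=0.000000, w=0.100000: f=-0.155000 → w ← 0.100000 + 0.47·(-0.155000) = 0.027150
x=0.470000, w=0.027150: f=0.410804 → w ← 0.027150 + 0.47·0.410804 = 0.220228
w(0.94) ≈ 0.2202

0.2202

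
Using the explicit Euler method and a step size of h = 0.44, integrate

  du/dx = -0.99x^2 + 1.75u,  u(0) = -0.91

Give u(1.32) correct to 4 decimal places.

-5.5328

Euler: u_{n+1} = u_n + h·f(x_n, u_n).
x=0.000000, u=-0.910000: f=-1.592500 → u ← -0.910000 + 0.44·(-1.592500) = -1.610700
x=0.440000, u=-1.610700: f=-3.010389 → u ← -1.610700 + 0.44·(-3.010389) = -2.935271
x=0.880000, u=-2.935271: f=-5.903381 → u ← -2.935271 + 0.44·(-5.903381) = -5.532759
u(1.32) ≈ -5.5328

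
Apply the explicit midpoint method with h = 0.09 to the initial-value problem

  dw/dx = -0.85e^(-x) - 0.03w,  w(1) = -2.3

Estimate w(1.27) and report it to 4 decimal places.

Midpoint: k1 = f(x_n, w_n); k2 = f(x_n + h/2, w_n + (h/2)·k1); w_{n+1} = w_n + h·k2.
x=1.000000, w=-2.300000:
  k1 = f(1.000000, -2.300000) = -0.243698
  k2 = f(1.045000, -2.310966) = -0.229609
  w ← -2.300000 + 0.09·(-0.229609) = -2.320665
x=1.090000, w=-2.320665:
  k1 = f(1.090000, -2.320665) = -0.216164
  k2 = f(1.135000, -2.330392) = -0.203297
  w ← -2.320665 + 0.09·(-0.203297) = -2.338962
x=1.180000, w=-2.338962:
  k1 = f(1.180000, -2.338962) = -0.191018
  k2 = f(1.225000, -2.347557) = -0.179267
  w ← -2.338962 + 0.09·(-0.179267) = -2.355096
w(1.27) ≈ -2.3551

-2.3551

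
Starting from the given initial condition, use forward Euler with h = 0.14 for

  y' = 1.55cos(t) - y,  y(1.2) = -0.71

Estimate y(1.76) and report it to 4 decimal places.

Euler: y_{n+1} = y_n + h·f(t_n, y_n).
t=1.200000, y=-0.710000: f=1.271655 → y ← -0.710000 + 0.14·1.271655 = -0.531968
t=1.340000, y=-0.531968: f=0.886535 → y ← -0.531968 + 0.14·0.886535 = -0.407853
t=1.480000, y=-0.407853: f=0.548394 → y ← -0.407853 + 0.14·0.548394 = -0.331078
t=1.620000, y=-0.331078: f=0.254843 → y ← -0.331078 + 0.14·0.254843 = -0.295400
y(1.76) ≈ -0.2954

-0.2954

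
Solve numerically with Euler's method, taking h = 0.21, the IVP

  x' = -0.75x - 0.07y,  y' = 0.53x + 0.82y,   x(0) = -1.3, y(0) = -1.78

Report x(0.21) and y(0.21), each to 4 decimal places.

-1.0691, -2.2312

Euler on (x,y): x_{n+1} = x_n + h·x', y_{n+1} = y_n + h·y'.
0.000000: (-1.300000, -1.780000); f=(1.099600, -2.148600) → (-1.069084, -2.231206)
(x(0.21), y(0.21)) ≈ (-1.0691, -2.2312)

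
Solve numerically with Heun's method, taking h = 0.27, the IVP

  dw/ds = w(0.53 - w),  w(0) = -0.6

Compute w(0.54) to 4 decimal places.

Heun: k1 = f(s_n, w_n); k2 = f(s_n + h, w_n + h·k1); w_{n+1} = w_n + (h/2)·(k1 + k2).
s=0.000000, w=-0.600000:
  k1 = f(0.000000, -0.600000) = -0.678000
  k2 = f(0.270000, -0.783060) = -1.028205
  w ← -0.600000 + (0.27/2)·(-0.678000 + (-1.028205)) = -0.830338
s=0.270000, w=-0.830338:
  k1 = f(0.270000, -0.830338) = -1.129540
  k2 = f(0.540000, -1.135313) = -1.890652
  w ← -0.830338 + (0.27/2)·(-1.129540 + (-1.890652)) = -1.238064
w(0.54) ≈ -1.2381

-1.2381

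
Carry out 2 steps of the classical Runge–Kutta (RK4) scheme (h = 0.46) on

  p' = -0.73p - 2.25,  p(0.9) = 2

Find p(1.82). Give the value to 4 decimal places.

RK4: k1 = f(t_n, p_n); k2 = f(t_n + h/2, p_n + (h/2)·k1); k3 = f(t_n + h/2, p_n + (h/2)·k2); k4 = f(t_n + h, p_n + h·k3); p_{n+1} = p_n + (h/6)·(k1 + 2k2 + 2k3 + k4).
t=0.900000, p=2.000000:
  k1 = f(0.900000, 2.000000) = -3.710000
  k2 = f(1.130000, 1.146700) = -3.087091
  k3 = f(1.130000, 1.289969) = -3.191677
  k4 = f(1.360000, 0.531828) = -2.638235
  p ← 2.000000 + (0.46/6)·(k1 + 2k2 + 2k3 + k4) = 0.550558
t=1.360000, p=0.550558:
  k1 = f(1.360000, 0.550558) = -2.651907
  k2 = f(1.590000, -0.059381) = -2.206652
  k3 = f(1.590000, 0.043028) = -2.281410
  k4 = f(1.820000, -0.498891) = -1.885809
  p ← 0.550558 + (0.46/6)·(k1 + 2k2 + 2k3 + k4) = -0.485504
p(1.82) ≈ -0.4855

-0.4855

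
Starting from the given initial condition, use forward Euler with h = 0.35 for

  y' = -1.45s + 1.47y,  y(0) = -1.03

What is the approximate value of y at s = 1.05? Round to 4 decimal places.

-4.2023

Euler: y_{n+1} = y_n + h·f(s_n, y_n).
s=0.000000, y=-1.030000: f=-1.514100 → y ← -1.030000 + 0.35·(-1.514100) = -1.559935
s=0.350000, y=-1.559935: f=-2.800604 → y ← -1.559935 + 0.35·(-2.800604) = -2.540147
s=0.700000, y=-2.540147: f=-4.749015 → y ← -2.540147 + 0.35·(-4.749015) = -4.202302
y(1.05) ≈ -4.2023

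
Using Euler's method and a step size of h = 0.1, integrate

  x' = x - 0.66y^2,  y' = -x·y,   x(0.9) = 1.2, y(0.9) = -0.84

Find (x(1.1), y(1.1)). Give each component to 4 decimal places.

Euler on (x,y): x_{n+1} = x_n + h·x', y_{n+1} = y_n + h·y'.
0.900000: (1.200000, -0.840000); f=(0.734304, 1.008000) → (1.273430, -0.739200)
1.000000: (1.273430, -0.739200); f=(0.912795, 0.941320) → (1.364710, -0.645068)
(x(1.1), y(1.1)) ≈ (1.3647, -0.6451)

1.3647, -0.6451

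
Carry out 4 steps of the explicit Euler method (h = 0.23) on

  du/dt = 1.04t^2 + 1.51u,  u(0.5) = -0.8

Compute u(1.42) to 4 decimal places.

Euler: u_{n+1} = u_n + h·f(t_n, u_n).
t=0.500000, u=-0.800000: f=-0.948000 → u ← -0.800000 + 0.23·(-0.948000) = -1.018040
t=0.730000, u=-1.018040: f=-0.983024 → u ← -1.018040 + 0.23·(-0.983024) = -1.244136
t=0.960000, u=-1.244136: f=-0.920181 → u ← -1.244136 + 0.23·(-0.920181) = -1.455777
t=1.190000, u=-1.455777: f=-0.725480 → u ← -1.455777 + 0.23·(-0.725480) = -1.622637
u(1.42) ≈ -1.6226

-1.6226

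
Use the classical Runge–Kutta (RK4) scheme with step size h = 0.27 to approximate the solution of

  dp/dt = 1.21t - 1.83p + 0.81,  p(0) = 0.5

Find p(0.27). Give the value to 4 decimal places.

0.5154

RK4: k1 = f(t_n, p_n); k2 = f(t_n + h/2, p_n + (h/2)·k1); k3 = f(t_n + h/2, p_n + (h/2)·k2); k4 = f(t_n + h, p_n + h·k3); p_{n+1} = p_n + (h/6)·(k1 + 2k2 + 2k3 + k4).
t=0.000000, p=0.500000:
  k1 = f(0.000000, 0.500000) = -0.105000
  k2 = f(0.135000, 0.485825) = 0.084290
  k3 = f(0.135000, 0.511379) = 0.037526
  k4 = f(0.270000, 0.510132) = 0.203158
  p ← 0.500000 + (0.27/6)·(k1 + 2k2 + 2k3 + k4) = 0.515381
p(0.27) ≈ 0.5154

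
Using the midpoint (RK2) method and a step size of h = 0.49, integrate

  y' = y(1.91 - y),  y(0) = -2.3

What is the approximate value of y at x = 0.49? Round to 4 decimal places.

Midpoint: k1 = f(x_n, y_n); k2 = f(x_n + h/2, y_n + (h/2)·k1); y_{n+1} = y_n + h·k2.
x=0.000000, y=-2.300000:
  k1 = f(0.000000, -2.300000) = -9.683000
  k2 = f(0.245000, -4.672335) = -30.754874
  y ← -2.300000 + 0.49·(-30.754874) = -17.369888
y(0.49) ≈ -17.3699

-17.3699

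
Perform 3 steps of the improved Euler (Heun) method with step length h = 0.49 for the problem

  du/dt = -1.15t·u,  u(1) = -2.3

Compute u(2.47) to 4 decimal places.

Heun: k1 = f(t_n, u_n); k2 = f(t_n + h, u_n + h·k1); u_{n+1} = u_n + (h/2)·(k1 + k2).
t=1.000000, u=-2.300000:
  k1 = f(1.000000, -2.300000) = 2.645000
  k2 = f(1.490000, -1.003950) = 1.720268
  u ← -2.300000 + (0.49/2)·(2.645000 + 1.720268) = -1.230509
t=1.490000, u=-1.230509:
  k1 = f(1.490000, -1.230509) = 2.108478
  k2 = f(1.980000, -0.197355) = 0.449378
  u ← -1.230509 + (0.49/2)·(2.108478 + 0.449378) = -0.603835
t=1.980000, u=-0.603835:
  k1 = f(1.980000, -0.603835) = 1.374932
  k2 = f(2.470000, 0.069882) = -0.198499
  u ← -0.603835 + (0.49/2)·(1.374932 + (-0.198499)) = -0.315609
u(2.47) ≈ -0.3156

-0.3156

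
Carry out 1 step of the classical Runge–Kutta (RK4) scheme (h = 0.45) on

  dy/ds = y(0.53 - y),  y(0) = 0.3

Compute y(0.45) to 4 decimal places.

RK4: k1 = f(s_n, y_n); k2 = f(s_n + h/2, y_n + (h/2)·k1); k3 = f(s_n + h/2, y_n + (h/2)·k2); k4 = f(s_n + h, y_n + h·k3); y_{n+1} = y_n + (h/6)·(k1 + 2k2 + 2k3 + k4).
s=0.000000, y=0.300000:
  k1 = f(0.000000, 0.300000) = 0.069000
  k2 = f(0.225000, 0.315525) = 0.067672
  k3 = f(0.225000, 0.315226) = 0.067702
  k4 = f(0.450000, 0.330466) = 0.065939
  y ← 0.300000 + (0.45/6)·(k1 + 2k2 + 2k3 + k4) = 0.330427
y(0.45) ≈ 0.3304

0.3304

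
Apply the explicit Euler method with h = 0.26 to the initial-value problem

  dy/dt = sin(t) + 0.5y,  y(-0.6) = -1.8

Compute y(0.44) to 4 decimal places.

Euler: y_{n+1} = y_n + h·f(t_n, y_n).
t=-0.600000, y=-1.800000: f=-1.464642 → y ← -1.800000 + 0.26·(-1.464642) = -2.180807
t=-0.340000, y=-2.180807: f=-1.423891 → y ← -2.180807 + 0.26·(-1.423891) = -2.551019
t=-0.080000, y=-2.551019: f=-1.355424 → y ← -2.551019 + 0.26·(-1.355424) = -2.903429
t=0.180000, y=-2.903429: f=-1.272685 → y ← -2.903429 + 0.26·(-1.272685) = -3.234327
y(0.44) ≈ -3.2343

-3.2343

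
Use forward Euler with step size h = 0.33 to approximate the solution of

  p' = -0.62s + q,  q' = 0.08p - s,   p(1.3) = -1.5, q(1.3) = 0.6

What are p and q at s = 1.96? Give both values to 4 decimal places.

-1.8581, -0.4479

Euler on (p,q): p_{n+1} = p_n + h·p', q_{n+1} = q_n + h·q'.
1.300000: (-1.500000, 0.600000); f=(-0.206000, -1.420000) → (-1.567980, 0.131400)
1.630000: (-1.567980, 0.131400); f=(-0.879200, -1.755438) → (-1.858116, -0.447895)
(p(1.96), q(1.96)) ≈ (-1.8581, -0.4479)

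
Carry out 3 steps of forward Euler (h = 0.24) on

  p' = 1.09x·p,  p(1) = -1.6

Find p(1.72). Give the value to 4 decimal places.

Euler: p_{n+1} = p_n + h·f(x_n, p_n).
x=1.000000, p=-1.600000: f=-1.744000 → p ← -1.600000 + 0.24·(-1.744000) = -2.018560
x=1.240000, p=-2.018560: f=-2.728286 → p ← -2.018560 + 0.24·(-2.728286) = -2.673349
x=1.480000, p=-2.673349: f=-4.312646 → p ← -2.673349 + 0.24·(-4.312646) = -3.708384
p(1.72) ≈ -3.7084

-3.7084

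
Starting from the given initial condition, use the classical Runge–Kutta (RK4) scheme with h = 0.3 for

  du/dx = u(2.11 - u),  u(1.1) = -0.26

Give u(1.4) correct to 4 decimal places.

RK4: k1 = f(x_n, u_n); k2 = f(x_n + h/2, u_n + (h/2)·k1); k3 = f(x_n + h/2, u_n + (h/2)·k2); k4 = f(x_n + h, u_n + h·k3); u_{n+1} = u_n + (h/6)·(k1 + 2k2 + 2k3 + k4).
x=1.100000, u=-0.260000:
  k1 = f(1.100000, -0.260000) = -0.616200
  k2 = f(1.250000, -0.352430) = -0.867834
  k3 = f(1.250000, -0.390175) = -0.975506
  k4 = f(1.400000, -0.552652) = -1.471519
  u ← -0.260000 + (0.3/6)·(k1 + 2k2 + 2k3 + k4) = -0.548720
u(1.4) ≈ -0.5487

-0.5487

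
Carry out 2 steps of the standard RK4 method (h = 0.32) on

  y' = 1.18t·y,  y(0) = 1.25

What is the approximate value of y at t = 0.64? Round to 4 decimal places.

1.5917

RK4: k1 = f(t_n, y_n); k2 = f(t_n + h/2, y_n + (h/2)·k1); k3 = f(t_n + h/2, y_n + (h/2)·k2); k4 = f(t_n + h, y_n + h·k3); y_{n+1} = y_n + (h/6)·(k1 + 2k2 + 2k3 + k4).
t=0.000000, y=1.250000:
  k1 = f(0.000000, 1.250000) = 0.000000
  k2 = f(0.160000, 1.250000) = 0.236000
  k3 = f(0.160000, 1.287760) = 0.243129
  k4 = f(0.320000, 1.327801) = 0.501378
  y ← 1.250000 + (0.32/6)·(k1 + 2k2 + 2k3 + k4) = 1.327847
t=0.320000, y=1.327847:
  k1 = f(0.320000, 1.327847) = 0.501395
  k2 = f(0.480000, 1.408070) = 0.797531
  k3 = f(0.480000, 1.455452) = 0.824368
  k4 = f(0.640000, 1.591645) = 1.202010
  y ← 1.327847 + (0.32/6)·(k1 + 2k2 + 2k3 + k4) = 1.591698
y(0.64) ≈ 1.5917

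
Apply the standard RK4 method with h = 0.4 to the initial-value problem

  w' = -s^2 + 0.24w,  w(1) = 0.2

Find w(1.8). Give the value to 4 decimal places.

RK4: k1 = f(s_n, w_n); k2 = f(s_n + h/2, w_n + (h/2)·k1); k3 = f(s_n + h/2, w_n + (h/2)·k2); k4 = f(s_n + h, w_n + h·k3); w_{n+1} = w_n + (h/6)·(k1 + 2k2 + 2k3 + k4).
s=1.000000, w=0.200000:
  k1 = f(1.000000, 0.200000) = -0.952000
  k2 = f(1.200000, 0.009600) = -1.437696
  k3 = f(1.200000, -0.087539) = -1.461009
  k4 = f(1.400000, -0.384404) = -2.052257
  w ← 0.200000 + (0.4/6)·(k1 + 2k2 + 2k3 + k4) = -0.386778
s=1.400000, w=-0.386778:
  k1 = f(1.400000, -0.386778) = -2.052827
  k2 = f(1.600000, -0.797343) = -2.751362
  k3 = f(1.600000, -0.937050) = -2.784892
  k4 = f(1.800000, -1.500735) = -3.600176
  w ← -0.386778 + (0.4/6)·(k1 + 2k2 + 2k3 + k4) = -1.501812
w(1.8) ≈ -1.5018

-1.5018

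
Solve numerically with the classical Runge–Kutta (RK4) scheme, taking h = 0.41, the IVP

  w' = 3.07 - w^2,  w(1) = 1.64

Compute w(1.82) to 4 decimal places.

1.7433

RK4: k1 = f(s_n, w_n); k2 = f(s_n + h/2, w_n + (h/2)·k1); k3 = f(s_n + h/2, w_n + (h/2)·k2); k4 = f(s_n + h, w_n + h·k3); w_{n+1} = w_n + (h/6)·(k1 + 2k2 + 2k3 + k4).
s=1.000000, w=1.640000:
  k1 = f(1.000000, 1.640000) = 0.380400
  k2 = f(1.205000, 1.717982) = 0.118538
  k3 = f(1.205000, 1.664300) = 0.300105
  k4 = f(1.410000, 1.763043) = -0.038320
  w ← 1.640000 + (0.41/6)·(k1 + 2k2 + 2k3 + k4) = 1.720590
s=1.410000, w=1.720590:
  k1 = f(1.410000, 1.720590) = 0.109570
  k2 = f(1.615000, 1.743052) = 0.031770
  k3 = f(1.615000, 1.727103) = 0.087116
  k4 = f(1.820000, 1.756307) = -0.014616
  w ← 1.720590 + (0.41/6)·(k1 + 2k2 + 2k3 + k4) = 1.743326
w(1.82) ≈ 1.7433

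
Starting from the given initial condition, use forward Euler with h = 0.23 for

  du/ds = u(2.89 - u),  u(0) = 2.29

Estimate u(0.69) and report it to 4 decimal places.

Euler: u_{n+1} = u_n + h·f(s_n, u_n).
s=0.000000, u=2.290000: f=1.374000 → u ← 2.290000 + 0.23·1.374000 = 2.606020
s=0.230000, u=2.606020: f=0.740058 → u ← 2.606020 + 0.23·0.740058 = 2.776233
s=0.460000, u=2.776233: f=0.315843 → u ← 2.776233 + 0.23·0.315843 = 2.848877
u(0.69) ≈ 2.8489

2.8489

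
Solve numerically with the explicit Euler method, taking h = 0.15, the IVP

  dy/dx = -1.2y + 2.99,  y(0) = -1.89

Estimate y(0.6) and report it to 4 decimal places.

0.5106

Euler: y_{n+1} = y_n + h·f(x_n, y_n).
x=0.000000, y=-1.890000: f=5.258000 → y ← -1.890000 + 0.15·5.258000 = -1.101300
x=0.150000, y=-1.101300: f=4.311560 → y ← -1.101300 + 0.15·4.311560 = -0.454566
x=0.300000, y=-0.454566: f=3.535479 → y ← -0.454566 + 0.15·3.535479 = 0.075756
x=0.450000, y=0.075756: f=2.899093 → y ← 0.075756 + 0.15·2.899093 = 0.510620
y(0.6) ≈ 0.5106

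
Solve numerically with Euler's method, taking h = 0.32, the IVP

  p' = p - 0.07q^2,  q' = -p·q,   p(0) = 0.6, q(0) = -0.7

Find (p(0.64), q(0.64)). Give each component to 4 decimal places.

1.0238, -0.4242

Euler on (p,q): p_{n+1} = p_n + h·p', q_{n+1} = q_n + h·q'.
0.000000: (0.600000, -0.700000); f=(0.565700, 0.420000) → (0.781024, -0.565600)
0.320000: (0.781024, -0.565600); f=(0.758631, 0.441747) → (1.023786, -0.424241)
(p(0.64), q(0.64)) ≈ (1.0238, -0.4242)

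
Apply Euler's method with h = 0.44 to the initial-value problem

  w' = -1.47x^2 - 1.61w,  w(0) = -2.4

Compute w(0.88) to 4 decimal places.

Euler: w_{n+1} = w_n + h·f(x_n, w_n).
x=0.000000, w=-2.400000: f=3.864000 → w ← -2.400000 + 0.44·3.864000 = -0.699840
x=0.440000, w=-0.699840: f=0.842150 → w ← -0.699840 + 0.44·0.842150 = -0.329294
w(0.88) ≈ -0.3293

-0.3293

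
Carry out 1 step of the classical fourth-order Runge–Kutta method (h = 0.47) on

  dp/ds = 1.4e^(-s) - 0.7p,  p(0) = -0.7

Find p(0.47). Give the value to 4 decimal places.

-0.0622

RK4: k1 = f(s_n, p_n); k2 = f(s_n + h/2, p_n + (h/2)·k1); k3 = f(s_n + h/2, p_n + (h/2)·k2); k4 = f(s_n + h, p_n + h·k3); p_{n+1} = p_n + (h/6)·(k1 + 2k2 + 2k3 + k4).
s=0.000000, p=-0.700000:
  k1 = f(0.000000, -0.700000) = 1.890000
  k2 = f(0.235000, -0.255850) = 1.285894
  k3 = f(0.235000, -0.397815) = 1.385270
  k4 = f(0.470000, -0.048923) = 0.909249
  p ← -0.700000 + (0.47/6)·(k1 + 2k2 + 2k3 + k4) = -0.062243
p(0.47) ≈ -0.0622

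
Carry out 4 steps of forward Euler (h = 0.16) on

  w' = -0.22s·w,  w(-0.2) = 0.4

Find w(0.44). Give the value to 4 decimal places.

0.3977

Euler: w_{n+1} = w_n + h·f(s_n, w_n).
s=-0.200000, w=0.400000: f=0.017600 → w ← 0.400000 + 0.16·0.017600 = 0.402816
s=-0.040000, w=0.402816: f=0.003545 → w ← 0.402816 + 0.16·0.003545 = 0.403383
s=0.120000, w=0.403383: f=-0.010649 → w ← 0.403383 + 0.16·(-0.010649) = 0.401679
s=0.280000, w=0.401679: f=-0.024743 → w ← 0.401679 + 0.16·(-0.024743) = 0.397720
w(0.44) ≈ 0.3977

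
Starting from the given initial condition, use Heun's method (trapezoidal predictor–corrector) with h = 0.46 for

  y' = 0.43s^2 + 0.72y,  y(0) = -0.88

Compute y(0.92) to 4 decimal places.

-1.5500

Heun: k1 = f(s_n, y_n); k2 = f(s_n + h, y_n + h·k1); y_{n+1} = y_n + (h/2)·(k1 + k2).
s=0.000000, y=-0.880000:
  k1 = f(0.000000, -0.880000) = -0.633600
  k2 = f(0.460000, -1.171456) = -0.752460
  y ← -0.880000 + (0.46/2)·(-0.633600 + (-0.752460)) = -1.198794
s=0.460000, y=-1.198794:
  k1 = f(0.460000, -1.198794) = -0.772144
  k2 = f(0.920000, -1.553980) = -0.754914
  y ← -1.198794 + (0.46/2)·(-0.772144 + (-0.754914)) = -1.550017
y(0.92) ≈ -1.5500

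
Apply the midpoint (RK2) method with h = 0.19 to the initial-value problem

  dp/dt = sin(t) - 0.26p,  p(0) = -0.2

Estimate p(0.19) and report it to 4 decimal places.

Midpoint: k1 = f(t_n, p_n); k2 = f(t_n + h/2, p_n + (h/2)·k1); p_{n+1} = p_n + h·k2.
t=0.000000, p=-0.200000:
  k1 = f(0.000000, -0.200000) = 0.052000
  k2 = f(0.095000, -0.195060) = 0.145573
  p ← -0.200000 + 0.19·0.145573 = -0.172341
p(0.19) ≈ -0.1723

-0.1723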